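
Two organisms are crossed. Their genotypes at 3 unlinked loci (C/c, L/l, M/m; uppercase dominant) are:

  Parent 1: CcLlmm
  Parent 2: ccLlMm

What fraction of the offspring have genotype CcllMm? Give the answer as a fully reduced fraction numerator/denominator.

CcLlmm gametes: CLm×2, Clm×2, cLm×2, clm×2
ccLlMm gametes: cLM×2, cLm×2, clM×2, clm×2
CcLlmm×ccLlMm grid (8·8=64): CcLLMm=4 CcLLmm=4 CcLlMm=8 CcLlmm=8 CcllMm=4 Ccllmm=4 ccLLMm=4 ccLLmm=4 ccLlMm=8 ccLlmm=8 ccllMm=4 ccllmm=4
CcllMm hits 4/64; gcd=4; 4÷4/64÷4 = 1/16

P(CcllMm) = 1/16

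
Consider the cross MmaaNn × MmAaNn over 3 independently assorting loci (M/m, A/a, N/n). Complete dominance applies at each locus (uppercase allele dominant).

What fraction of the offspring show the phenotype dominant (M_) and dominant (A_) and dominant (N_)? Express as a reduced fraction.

MmaaNn gametes: MaN×2, Man×2, maN×2, man×2
MmAaNn gametes: MAN×1, MAn×1, MaN×1, Man×1, mAN×1, mAn×1, maN×1, man×1
MmaaNn×MmAaNn grid (8·8=64): MMAaNN=2 MMAaNn=4 MMAann=2 MMaaNN=2 MMaaNn=4 MMaann=2 MmAaNN=4 MmAaNn=8 MmAann=4 MmaaNN=4 MmaaNn=8 Mmaann=4 mmAaNN=2 mmAaNn=4 mmAann=2 mmaaNN=2 mmaaNn=4 mmaann=2
M_ A_ N_ hits 18/64; gcd=2; 18÷2/64÷2 = 9/32

P(M_ A_ N_) = 9/32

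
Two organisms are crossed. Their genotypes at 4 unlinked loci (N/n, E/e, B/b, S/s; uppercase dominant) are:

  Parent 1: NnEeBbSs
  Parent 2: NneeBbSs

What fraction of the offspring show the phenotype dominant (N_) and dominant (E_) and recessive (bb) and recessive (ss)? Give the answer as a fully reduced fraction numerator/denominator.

NnEeBbSs gametes: NEBS×1, NEBs×1, NEbS×1, NEbs×1, NeBS×1, NeBs×1, NebS×1, Nebs×1, nEBS×1, nEBs×1, nEbS×1, nEbs×1, neBS×1, neBs×1, nebS×1, nebs×1
NneeBbSs gametes: NeBS×2, NeBs×2, NebS×2, Nebs×2, neBS×2, neBs×2, nebS×2, nebs×2
NnEeBbSs×NneeBbSs grid (16·16=256): NNEeBBSS=2 NNEeBBSs=4 NNEeBBss=2 NNEeBbSS=4 NNEeBbSs=8 NNEeBbss=4 NNEebbSS=2 NNEebbSs=4 NNEebbss=2 NNeeBBSS=2 NNeeBBSs=4 NNeeBBss=2 NNeeBbSS=4 NNeeBbSs=8 NNeeBbss=4 NNeebbSS=2 NNeebbSs=4 NNeebbss=2 NnEeBBSS=4 NnEeBBSs=8 NnEeBBss=4 NnEeBbSS=8 NnEeBbSs=16 NnEeBbss=8 NnEebbSS=4 NnEebbSs=8 NnEebbss=4 NneeBBSS=4 NneeBBSs=8 NneeBBss=4 NneeBbSS=8 NneeBbSs=16 NneeBbss=8 NneebbSS=4 NneebbSs=8 Nneebbss=4 nnEeBBSS=2 nnEeBBSs=4 nnEeBBss=2 nnEeBbSS=4 nnEeBbSs=8 nnEeBbss=4 nnEebbSS=2 nnEebbSs=4 nnEebbss=2 nneeBBSS=2 nneeBBSs=4 nneeBBss=2 nneeBbSS=4 nneeBbSs=8 nneeBbss=4 nneebbSS=2 nneebbSs=4 nneebbss=2
N_ E_ bb ss hits 6/256; gcd=2; 6÷2/256÷2 = 3/128

P(N_ E_ bb ss) = 3/128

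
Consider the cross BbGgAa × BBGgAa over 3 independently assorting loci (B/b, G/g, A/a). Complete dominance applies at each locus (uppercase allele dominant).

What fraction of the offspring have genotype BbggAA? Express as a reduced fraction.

P(BbggAA) = 1/32

BbGgAa gametes: BGA×1, BGa×1, BgA×1, Bga×1, bGA×1, bGa×1, bgA×1, bga×1
BBGgAa gametes: BGA×2, BGa×2, BgA×2, Bga×2
BbGgAa×BBGgAa grid (8·8=64): BBGGAA=2 BBGGAa=4 BBGGaa=2 BBGgAA=4 BBGgAa=8 BBGgaa=4 BBggAA=2 BBggAa=4 BBggaa=2 BbGGAA=2 BbGGAa=4 BbGGaa=2 BbGgAA=4 BbGgAa=8 BbGgaa=4 BbggAA=2 BbggAa=4 Bbggaa=2
BbggAA hits 2/64; gcd=2; 2÷2/64÷2 = 1/32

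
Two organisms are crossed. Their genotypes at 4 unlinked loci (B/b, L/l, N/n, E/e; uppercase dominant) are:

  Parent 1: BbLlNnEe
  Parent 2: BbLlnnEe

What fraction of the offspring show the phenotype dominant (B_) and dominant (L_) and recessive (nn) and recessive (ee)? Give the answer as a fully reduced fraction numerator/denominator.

BbLlNnEe gametes: BLNE×1, BLNe×1, BLnE×1, BLne×1, BlNE×1, BlNe×1, BlnE×1, Blne×1, bLNE×1, bLNe×1, bLnE×1, bLne×1, blNE×1, blNe×1, blnE×1, blne×1
BbLlnnEe gametes: BLnE×2, BLne×2, BlnE×2, Blne×2, bLnE×2, bLne×2, blnE×2, blne×2
BbLlNnEe×BbLlnnEe grid (16·16=256): BBLLNnEE=2 BBLLNnEe=4 BBLLNnee=2 BBLLnnEE=2 BBLLnnEe=4 BBLLnnee=2 BBLlNnEE=4 BBLlNnEe=8 BBLlNnee=4 BBLlnnEE=4 BBLlnnEe=8 BBLlnnee=4 BBllNnEE=2 BBllNnEe=4 BBllNnee=2 BBllnnEE=2 BBllnnEe=4 BBllnnee=2 BbLLNnEE=4 BbLLNnEe=8 BbLLNnee=4 BbLLnnEE=4 BbLLnnEe=8 BbLLnnee=4 BbLlNnEE=8 BbLlNnEe=16 BbLlNnee=8 BbLlnnEE=8 BbLlnnEe=16 BbLlnnee=8 BbllNnEE=4 BbllNnEe=8 BbllNnee=4 BbllnnEE=4 BbllnnEe=8 Bbllnnee=4 bbLLNnEE=2 bbLLNnEe=4 bbLLNnee=2 bbLLnnEE=2 bbLLnnEe=4 bbLLnnee=2 bbLlNnEE=4 bbLlNnEe=8 bbLlNnee=4 bbLlnnEE=4 bbLlnnEe=8 bbLlnnee=4 bbllNnEE=2 bbllNnEe=4 bbllNnee=2 bbllnnEE=2 bbllnnEe=4 bbllnnee=2
B_ L_ nn ee hits 18/256; gcd=2; 18÷2/256÷2 = 9/128

P(B_ L_ nn ee) = 9/128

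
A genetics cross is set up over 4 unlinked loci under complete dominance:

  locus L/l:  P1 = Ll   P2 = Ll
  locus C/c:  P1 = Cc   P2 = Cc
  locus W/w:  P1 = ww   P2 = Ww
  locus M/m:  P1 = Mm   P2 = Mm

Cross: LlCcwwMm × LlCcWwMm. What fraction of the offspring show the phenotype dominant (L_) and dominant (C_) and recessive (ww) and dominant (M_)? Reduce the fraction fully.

P(L_ C_ ww M_) = 27/128

LlCcwwMm gametes: LCwM×2, LCwm×2, LcwM×2, Lcwm×2, lCwM×2, lCwm×2, lcwM×2, lcwm×2
LlCcWwMm gametes: LCWM×1, LCWm×1, LCwM×1, LCwm×1, LcWM×1, LcWm×1, LcwM×1, Lcwm×1, lCWM×1, lCWm×1, lCwM×1, lCwm×1, lcWM×1, lcWm×1, lcwM×1, lcwm×1
LlCcwwMm×LlCcWwMm grid (16·16=256): LLCCWwMM=2 LLCCWwMm=4 LLCCWwmm=2 LLCCwwMM=2 LLCCwwMm=4 LLCCwwmm=2 LLCcWwMM=4 LLCcWwMm=8 LLCcWwmm=4 LLCcwwMM=4 LLCcwwMm=8 LLCcwwmm=4 LLccWwMM=2 LLccWwMm=4 LLccWwmm=2 LLccwwMM=2 LLccwwMm=4 LLccwwmm=2 LlCCWwMM=4 LlCCWwMm=8 LlCCWwmm=4 LlCCwwMM=4 LlCCwwMm=8 LlCCwwmm=4 LlCcWwMM=8 LlCcWwMm=16 LlCcWwmm=8 LlCcwwMM=8 LlCcwwMm=16 LlCcwwmm=8 LlccWwMM=4 LlccWwMm=8 LlccWwmm=4 LlccwwMM=4 LlccwwMm=8 Llccwwmm=4 llCCWwMM=2 llCCWwMm=4 llCCWwmm=2 llCCwwMM=2 llCCwwMm=4 llCCwwmm=2 llCcWwMM=4 llCcWwMm=8 llCcWwmm=4 llCcwwMM=4 llCcwwMm=8 llCcwwmm=4 llccWwMM=2 llccWwMm=4 llccWwmm=2 llccwwMM=2 llccwwMm=4 llccwwmm=2
L_ C_ ww M_ hits 54/256; gcd=2; 54÷2/256÷2 = 27/128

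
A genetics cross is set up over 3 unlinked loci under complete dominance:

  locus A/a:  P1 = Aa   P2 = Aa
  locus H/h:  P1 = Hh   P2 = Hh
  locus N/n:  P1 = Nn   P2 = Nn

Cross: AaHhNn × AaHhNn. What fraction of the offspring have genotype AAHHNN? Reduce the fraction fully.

AaHhNn gametes: AHN×1, AHn×1, AhN×1, Ahn×1, aHN×1, aHn×1, ahN×1, ahn×1
AaHhNn gametes: AHN×1, AHn×1, AhN×1, Ahn×1, aHN×1, aHn×1, ahN×1, ahn×1
AaHhNn×AaHhNn grid (8·8=64): AAHHNN=1 AAHHNn=2 AAHHnn=1 AAHhNN=2 AAHhNn=4 AAHhnn=2 AAhhNN=1 AAhhNn=2 AAhhnn=1 AaHHNN=2 AaHHNn=4 AaHHnn=2 AaHhNN=4 AaHhNn=8 AaHhnn=4 AahhNN=2 AahhNn=4 Aahhnn=2 aaHHNN=1 aaHHNn=2 aaHHnn=1 aaHhNN=2 aaHhNn=4 aaHhnn=2 aahhNN=1 aahhNn=2 aahhnn=1
AAHHNN hits 1/64; gcd=1; 1÷1/64÷1 = 1/64

P(AAHHNN) = 1/64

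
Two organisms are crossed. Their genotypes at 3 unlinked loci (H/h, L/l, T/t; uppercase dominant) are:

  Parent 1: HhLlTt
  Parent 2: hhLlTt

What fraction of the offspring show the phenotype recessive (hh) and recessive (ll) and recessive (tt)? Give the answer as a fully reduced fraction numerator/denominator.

HhLlTt gametes: HLT×1, HLt×1, HlT×1, Hlt×1, hLT×1, hLt×1, hlT×1, hlt×1
hhLlTt gametes: hLT×2, hLt×2, hlT×2, hlt×2
HhLlTt×hhLlTt grid (8·8=64): HhLLTT=2 HhLLTt=4 HhLLtt=2 HhLlTT=4 HhLlTt=8 HhLltt=4 HhllTT=2 HhllTt=4 Hhlltt=2 hhLLTT=2 hhLLTt=4 hhLLtt=2 hhLlTT=4 hhLlTt=8 hhLltt=4 hhllTT=2 hhllTt=4 hhlltt=2
hh ll tt hits 2/64; gcd=2; 2÷2/64÷2 = 1/32

P(hh ll tt) = 1/32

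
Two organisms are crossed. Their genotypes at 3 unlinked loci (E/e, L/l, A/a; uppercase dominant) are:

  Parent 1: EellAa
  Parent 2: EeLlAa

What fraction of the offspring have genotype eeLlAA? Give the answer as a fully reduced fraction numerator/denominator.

P(eeLlAA) = 1/32

EellAa gametes: ElA×2, Ela×2, elA×2, ela×2
EeLlAa gametes: ELA×1, ELa×1, ElA×1, Ela×1, eLA×1, eLa×1, elA×1, ela×1
EellAa×EeLlAa grid (8·8=64): EELlAA=2 EELlAa=4 EELlaa=2 EEllAA=2 EEllAa=4 EEllaa=2 EeLlAA=4 EeLlAa=8 EeLlaa=4 EellAA=4 EellAa=8 Eellaa=4 eeLlAA=2 eeLlAa=4 eeLlaa=2 eellAA=2 eellAa=4 eellaa=2
eeLlAA hits 2/64; gcd=2; 2÷2/64÷2 = 1/32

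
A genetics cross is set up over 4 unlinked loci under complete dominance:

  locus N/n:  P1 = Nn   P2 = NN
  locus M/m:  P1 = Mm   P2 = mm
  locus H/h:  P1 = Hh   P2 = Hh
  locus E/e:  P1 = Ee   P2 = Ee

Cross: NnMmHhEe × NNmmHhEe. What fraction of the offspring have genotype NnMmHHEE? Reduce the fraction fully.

P(NnMmHHEE) = 1/64

NnMmHhEe gametes: NMHE×1, NMHe×1, NMhE×1, NMhe×1, NmHE×1, NmHe×1, NmhE×1, Nmhe×1, nMHE×1, nMHe×1, nMhE×1, nMhe×1, nmHE×1, nmHe×1, nmhE×1, nmhe×1
NNmmHhEe gametes: NmHE×4, NmHe×4, NmhE×4, Nmhe×4
NnMmHhEe×NNmmHhEe grid (16·16=256): NNMmHHEE=4 NNMmHHEe=8 NNMmHHee=4 NNMmHhEE=8 NNMmHhEe=16 NNMmHhee=8 NNMmhhEE=4 NNMmhhEe=8 NNMmhhee=4 NNmmHHEE=4 NNmmHHEe=8 NNmmHHee=4 NNmmHhEE=8 NNmmHhEe=16 NNmmHhee=8 NNmmhhEE=4 NNmmhhEe=8 NNmmhhee=4 NnMmHHEE=4 NnMmHHEe=8 NnMmHHee=4 NnMmHhEE=8 NnMmHhEe=16 NnMmHhee=8 NnMmhhEE=4 NnMmhhEe=8 NnMmhhee=4 NnmmHHEE=4 NnmmHHEe=8 NnmmHHee=4 NnmmHhEE=8 NnmmHhEe=16 NnmmHhee=8 NnmmhhEE=4 NnmmhhEe=8 Nnmmhhee=4
NnMmHHEE hits 4/256; gcd=4; 4÷4/256÷4 = 1/64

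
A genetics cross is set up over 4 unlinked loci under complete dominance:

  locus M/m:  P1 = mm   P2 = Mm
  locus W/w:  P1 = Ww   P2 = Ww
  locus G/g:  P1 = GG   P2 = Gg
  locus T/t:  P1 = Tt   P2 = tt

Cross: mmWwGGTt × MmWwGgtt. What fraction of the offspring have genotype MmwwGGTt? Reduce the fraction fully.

mmWwGGTt gametes: mWGT×4, mWGt×4, mwGT×4, mwGt×4
MmWwGgtt gametes: MWGt×2, MWgt×2, MwGt×2, Mwgt×2, mWGt×2, mWgt×2, mwGt×2, mwgt×2
mmWwGGTt×MmWwGgtt grid (16·16=256): MmWWGGTt=8 MmWWGGtt=8 MmWWGgTt=8 MmWWGgtt=8 MmWwGGTt=16 MmWwGGtt=16 MmWwGgTt=16 MmWwGgtt=16 MmwwGGTt=8 MmwwGGtt=8 MmwwGgTt=8 MmwwGgtt=8 mmWWGGTt=8 mmWWGGtt=8 mmWWGgTt=8 mmWWGgtt=8 mmWwGGTt=16 mmWwGGtt=16 mmWwGgTt=16 mmWwGgtt=16 mmwwGGTt=8 mmwwGGtt=8 mmwwGgTt=8 mmwwGgtt=8
MmwwGGTt hits 8/256; gcd=8; 8÷8/256÷8 = 1/32

P(MmwwGGTt) = 1/32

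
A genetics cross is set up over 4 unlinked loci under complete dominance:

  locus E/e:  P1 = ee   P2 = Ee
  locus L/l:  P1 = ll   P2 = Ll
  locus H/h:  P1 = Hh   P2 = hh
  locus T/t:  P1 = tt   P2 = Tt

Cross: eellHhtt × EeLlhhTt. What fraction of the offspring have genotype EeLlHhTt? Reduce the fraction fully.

P(EeLlHhTt) = 1/16

eellHhtt gametes: elHt×8, elht×8
EeLlhhTt gametes: ELhT×2, ELht×2, ElhT×2, Elht×2, eLhT×2, eLht×2, elhT×2, elht×2
eellHhtt×EeLlhhTt grid (16·16=256): EeLlHhTt=16 EeLlHhtt=16 EeLlhhTt=16 EeLlhhtt=16 EellHhTt=16 EellHhtt=16 EellhhTt=16 Eellhhtt=16 eeLlHhTt=16 eeLlHhtt=16 eeLlhhTt=16 eeLlhhtt=16 eellHhTt=16 eellHhtt=16 eellhhTt=16 eellhhtt=16
EeLlHhTt hits 16/256; gcd=16; 16÷16/256÷16 = 1/16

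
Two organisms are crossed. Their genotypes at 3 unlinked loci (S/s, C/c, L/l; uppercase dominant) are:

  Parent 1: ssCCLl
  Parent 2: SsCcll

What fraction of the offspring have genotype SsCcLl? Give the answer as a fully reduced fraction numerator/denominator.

ssCCLl gametes: sCL×4, sCl×4
SsCcll gametes: SCl×2, Scl×2, sCl×2, scl×2
ssCCLl×SsCcll grid (8·8=64): SsCCLl=8 SsCCll=8 SsCcLl=8 SsCcll=8 ssCCLl=8 ssCCll=8 ssCcLl=8 ssCcll=8
SsCcLl hits 8/64; gcd=8; 8÷8/64÷8 = 1/8

P(SsCcLl) = 1/8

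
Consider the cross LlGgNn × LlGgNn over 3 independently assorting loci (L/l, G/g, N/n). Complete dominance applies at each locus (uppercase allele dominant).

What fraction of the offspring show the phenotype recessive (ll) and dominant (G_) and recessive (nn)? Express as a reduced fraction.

P(ll G_ nn) = 3/64

LlGgNn gametes: LGN×1, LGn×1, LgN×1, Lgn×1, lGN×1, lGn×1, lgN×1, lgn×1
LlGgNn gametes: LGN×1, LGn×1, LgN×1, Lgn×1, lGN×1, lGn×1, lgN×1, lgn×1
LlGgNn×LlGgNn grid (8·8=64): LLGGNN=1 LLGGNn=2 LLGGnn=1 LLGgNN=2 LLGgNn=4 LLGgnn=2 LLggNN=1 LLggNn=2 LLggnn=1 LlGGNN=2 LlGGNn=4 LlGGnn=2 LlGgNN=4 LlGgNn=8 LlGgnn=4 LlggNN=2 LlggNn=4 Llggnn=2 llGGNN=1 llGGNn=2 llGGnn=1 llGgNN=2 llGgNn=4 llGgnn=2 llggNN=1 llggNn=2 llggnn=1
ll G_ nn hits 3/64; gcd=1; 3÷1/64÷1 = 3/64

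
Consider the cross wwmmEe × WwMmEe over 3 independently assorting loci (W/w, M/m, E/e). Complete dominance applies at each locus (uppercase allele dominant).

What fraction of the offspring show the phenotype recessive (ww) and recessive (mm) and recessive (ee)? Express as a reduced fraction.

P(ww mm ee) = 1/16

wwmmEe gametes: wmE×4, wme×4
WwMmEe gametes: WME×1, WMe×1, WmE×1, Wme×1, wME×1, wMe×1, wmE×1, wme×1
wwmmEe×WwMmEe grid (8·8=64): WwMmEE=4 WwMmEe=8 WwMmee=4 WwmmEE=4 WwmmEe=8 Wwmmee=4 wwMmEE=4 wwMmEe=8 wwMmee=4 wwmmEE=4 wwmmEe=8 wwmmee=4
ww mm ee hits 4/64; gcd=4; 4÷4/64÷4 = 1/16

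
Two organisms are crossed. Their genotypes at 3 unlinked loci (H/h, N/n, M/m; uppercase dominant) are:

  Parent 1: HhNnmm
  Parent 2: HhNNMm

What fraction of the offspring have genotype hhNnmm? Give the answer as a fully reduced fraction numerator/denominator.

HhNnmm gametes: HNm×2, Hnm×2, hNm×2, hnm×2
HhNNMm gametes: HNM×2, HNm×2, hNM×2, hNm×2
HhNnmm×HhNNMm grid (8·8=64): HHNNMm=4 HHNNmm=4 HHNnMm=4 HHNnmm=4 HhNNMm=8 HhNNmm=8 HhNnMm=8 HhNnmm=8 hhNNMm=4 hhNNmm=4 hhNnMm=4 hhNnmm=4
hhNnmm hits 4/64; gcd=4; 4÷4/64÷4 = 1/16

P(hhNnmm) = 1/16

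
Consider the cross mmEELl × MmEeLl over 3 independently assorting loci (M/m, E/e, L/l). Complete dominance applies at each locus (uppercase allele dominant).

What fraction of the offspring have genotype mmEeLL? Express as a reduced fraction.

mmEELl gametes: mEL×4, mEl×4
MmEeLl gametes: MEL×1, MEl×1, MeL×1, Mel×1, mEL×1, mEl×1, meL×1, mel×1
mmEELl×MmEeLl grid (8·8=64): MmEELL=4 MmEELl=8 MmEEll=4 MmEeLL=4 MmEeLl=8 MmEell=4 mmEELL=4 mmEELl=8 mmEEll=4 mmEeLL=4 mmEeLl=8 mmEell=4
mmEeLL hits 4/64; gcd=4; 4÷4/64÷4 = 1/16

P(mmEeLL) = 1/16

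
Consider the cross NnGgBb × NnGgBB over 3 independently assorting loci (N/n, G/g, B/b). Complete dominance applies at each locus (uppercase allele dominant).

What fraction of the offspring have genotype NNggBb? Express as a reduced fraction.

NnGgBb gametes: NGB×1, NGb×1, NgB×1, Ngb×1, nGB×1, nGb×1, ngB×1, ngb×1
NnGgBB gametes: NGB×2, NgB×2, nGB×2, ngB×2
NnGgBb×NnGgBB grid (8·8=64): NNGGBB=2 NNGGBb=2 NNGgBB=4 NNGgBb=4 NNggBB=2 NNggBb=2 NnGGBB=4 NnGGBb=4 NnGgBB=8 NnGgBb=8 NnggBB=4 NnggBb=4 nnGGBB=2 nnGGBb=2 nnGgBB=4 nnGgBb=4 nnggBB=2 nnggBb=2
NNggBb hits 2/64; gcd=2; 2÷2/64÷2 = 1/32

P(NNggBb) = 1/32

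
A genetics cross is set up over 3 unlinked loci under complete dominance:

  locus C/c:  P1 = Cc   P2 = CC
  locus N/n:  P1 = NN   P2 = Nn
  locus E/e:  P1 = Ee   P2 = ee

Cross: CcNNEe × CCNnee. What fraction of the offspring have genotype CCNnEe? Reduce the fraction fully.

CcNNEe gametes: CNE×2, CNe×2, cNE×2, cNe×2
CCNnee gametes: CNe×4, Cne×4
CcNNEe×CCNnee grid (8·8=64): CCNNEe=8 CCNNee=8 CCNnEe=8 CCNnee=8 CcNNEe=8 CcNNee=8 CcNnEe=8 CcNnee=8
CCNnEe hits 8/64; gcd=8; 8÷8/64÷8 = 1/8

P(CCNnEe) = 1/8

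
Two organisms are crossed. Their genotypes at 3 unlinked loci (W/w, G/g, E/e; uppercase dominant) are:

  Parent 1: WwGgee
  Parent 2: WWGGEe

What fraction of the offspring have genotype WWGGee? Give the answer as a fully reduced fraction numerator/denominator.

WwGgee gametes: WGe×2, Wge×2, wGe×2, wge×2
WWGGEe gametes: WGE×4, WGe×4
WwGgee×WWGGEe grid (8·8=64): WWGGEe=8 WWGGee=8 WWGgEe=8 WWGgee=8 WwGGEe=8 WwGGee=8 WwGgEe=8 WwGgee=8
WWGGee hits 8/64; gcd=8; 8÷8/64÷8 = 1/8

P(WWGGee) = 1/8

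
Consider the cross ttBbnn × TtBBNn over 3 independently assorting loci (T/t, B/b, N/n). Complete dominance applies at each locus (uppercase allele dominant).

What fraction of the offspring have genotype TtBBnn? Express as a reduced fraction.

P(TtBBnn) = 1/8

ttBbnn gametes: tBn×4, tbn×4
TtBBNn gametes: TBN×2, TBn×2, tBN×2, tBn×2
ttBbnn×TtBBNn grid (8·8=64): TtBBNn=8 TtBBnn=8 TtBbNn=8 TtBbnn=8 ttBBNn=8 ttBBnn=8 ttBbNn=8 ttBbnn=8
TtBBnn hits 8/64; gcd=8; 8÷8/64÷8 = 1/8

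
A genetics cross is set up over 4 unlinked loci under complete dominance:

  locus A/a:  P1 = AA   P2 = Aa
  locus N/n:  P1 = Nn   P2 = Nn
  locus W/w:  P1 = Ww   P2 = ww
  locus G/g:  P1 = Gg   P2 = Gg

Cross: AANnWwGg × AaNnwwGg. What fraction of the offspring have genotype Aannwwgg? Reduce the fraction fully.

AANnWwGg gametes: ANWG×2, ANWg×2, ANwG×2, ANwg×2, AnWG×2, AnWg×2, AnwG×2, Anwg×2
AaNnwwGg gametes: ANwG×2, ANwg×2, AnwG×2, Anwg×2, aNwG×2, aNwg×2, anwG×2, anwg×2
AANnWwGg×AaNnwwGg grid (16·16=256): AANNWwGG=4 AANNWwGg=8 AANNWwgg=4 AANNwwGG=4 AANNwwGg=8 AANNwwgg=4 AANnWwGG=8 AANnWwGg=16 AANnWwgg=8 AANnwwGG=8 AANnwwGg=16 AANnwwgg=8 AAnnWwGG=4 AAnnWwGg=8 AAnnWwgg=4 AAnnwwGG=4 AAnnwwGg=8 AAnnwwgg=4 AaNNWwGG=4 AaNNWwGg=8 AaNNWwgg=4 AaNNwwGG=4 AaNNwwGg=8 AaNNwwgg=4 AaNnWwGG=8 AaNnWwGg=16 AaNnWwgg=8 AaNnwwGG=8 AaNnwwGg=16 AaNnwwgg=8 AannWwGG=4 AannWwGg=8 AannWwgg=4 AannwwGG=4 AannwwGg=8 Aannwwgg=4
Aannwwgg hits 4/256; gcd=4; 4÷4/256÷4 = 1/64

P(Aannwwgg) = 1/64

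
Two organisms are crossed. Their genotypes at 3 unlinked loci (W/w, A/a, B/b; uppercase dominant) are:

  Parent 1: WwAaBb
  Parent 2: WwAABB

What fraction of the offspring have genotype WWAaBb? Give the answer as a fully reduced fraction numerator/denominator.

WwAaBb gametes: WAB×1, WAb×1, WaB×1, Wab×1, wAB×1, wAb×1, waB×1, wab×1
WwAABB gametes: WAB×4, wAB×4
WwAaBb×WwAABB grid (8·8=64): WWAABB=4 WWAABb=4 WWAaBB=4 WWAaBb=4 WwAABB=8 WwAABb=8 WwAaBB=8 WwAaBb=8 wwAABB=4 wwAABb=4 wwAaBB=4 wwAaBb=4
WWAaBb hits 4/64; gcd=4; 4÷4/64÷4 = 1/16

P(WWAaBb) = 1/16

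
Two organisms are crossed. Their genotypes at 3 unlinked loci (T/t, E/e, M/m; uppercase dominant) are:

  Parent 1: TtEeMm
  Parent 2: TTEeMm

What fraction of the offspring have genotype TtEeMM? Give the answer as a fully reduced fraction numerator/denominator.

TtEeMm gametes: TEM×1, TEm×1, TeM×1, Tem×1, tEM×1, tEm×1, teM×1, tem×1
TTEeMm gametes: TEM×2, TEm×2, TeM×2, Tem×2
TtEeMm×TTEeMm grid (8·8=64): TTEEMM=2 TTEEMm=4 TTEEmm=2 TTEeMM=4 TTEeMm=8 TTEemm=4 TTeeMM=2 TTeeMm=4 TTeemm=2 TtEEMM=2 TtEEMm=4 TtEEmm=2 TtEeMM=4 TtEeMm=8 TtEemm=4 TteeMM=2 TteeMm=4 Tteemm=2
TtEeMM hits 4/64; gcd=4; 4÷4/64÷4 = 1/16

P(TtEeMM) = 1/16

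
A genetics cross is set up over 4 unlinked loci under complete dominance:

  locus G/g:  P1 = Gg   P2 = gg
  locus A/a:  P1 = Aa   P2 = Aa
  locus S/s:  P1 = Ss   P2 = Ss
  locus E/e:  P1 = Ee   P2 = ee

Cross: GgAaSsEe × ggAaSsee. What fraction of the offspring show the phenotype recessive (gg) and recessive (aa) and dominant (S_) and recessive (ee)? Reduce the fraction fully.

GgAaSsEe gametes: GASE×1, GASe×1, GAsE×1, GAse×1, GaSE×1, GaSe×1, GasE×1, Gase×1, gASE×1, gASe×1, gAsE×1, gAse×1, gaSE×1, gaSe×1, gasE×1, gase×1
ggAaSsee gametes: gASe×4, gAse×4, gaSe×4, gase×4
GgAaSsEe×ggAaSsee grid (16·16=256): GgAASSEe=4 GgAASSee=4 GgAASsEe=8 GgAASsee=8 GgAAssEe=4 GgAAssee=4 GgAaSSEe=8 GgAaSSee=8 GgAaSsEe=16 GgAaSsee=16 GgAassEe=8 GgAassee=8 GgaaSSEe=4 GgaaSSee=4 GgaaSsEe=8 GgaaSsee=8 GgaassEe=4 Ggaassee=4 ggAASSEe=4 ggAASSee=4 ggAASsEe=8 ggAASsee=8 ggAAssEe=4 ggAAssee=4 ggAaSSEe=8 ggAaSSee=8 ggAaSsEe=16 ggAaSsee=16 ggAassEe=8 ggAassee=8 ggaaSSEe=4 ggaaSSee=4 ggaaSsEe=8 ggaaSsee=8 ggaassEe=4 ggaassee=4
gg aa S_ ee hits 12/256; gcd=4; 12÷4/256÷4 = 3/64

P(gg aa S_ ee) = 3/64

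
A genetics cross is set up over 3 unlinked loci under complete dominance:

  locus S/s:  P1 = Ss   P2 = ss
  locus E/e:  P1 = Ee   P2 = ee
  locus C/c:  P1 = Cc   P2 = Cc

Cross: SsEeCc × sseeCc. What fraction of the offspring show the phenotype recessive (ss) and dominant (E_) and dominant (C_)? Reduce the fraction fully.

P(ss E_ C_) = 3/16

SsEeCc gametes: SEC×1, SEc×1, SeC×1, Sec×1, sEC×1, sEc×1, seC×1, sec×1
sseeCc gametes: seC×4, sec×4
SsEeCc×sseeCc grid (8·8=64): SsEeCC=4 SsEeCc=8 SsEecc=4 SseeCC=4 SseeCc=8 Sseecc=4 ssEeCC=4 ssEeCc=8 ssEecc=4 sseeCC=4 sseeCc=8 sseecc=4
ss E_ C_ hits 12/64; gcd=4; 12÷4/64÷4 = 3/16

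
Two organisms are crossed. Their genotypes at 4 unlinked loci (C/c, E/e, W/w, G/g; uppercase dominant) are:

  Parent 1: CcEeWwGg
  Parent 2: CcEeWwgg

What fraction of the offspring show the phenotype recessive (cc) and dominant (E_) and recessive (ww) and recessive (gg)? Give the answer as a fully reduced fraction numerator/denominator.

CcEeWwGg gametes: CEWG×1, CEWg×1, CEwG×1, CEwg×1, CeWG×1, CeWg×1, CewG×1, Cewg×1, cEWG×1, cEWg×1, cEwG×1, cEwg×1, ceWG×1, ceWg×1, cewG×1, cewg×1
CcEeWwgg gametes: CEWg×2, CEwg×2, CeWg×2, Cewg×2, cEWg×2, cEwg×2, ceWg×2, cewg×2
CcEeWwGg×CcEeWwgg grid (16·16=256): CCEEWWGg=2 CCEEWWgg=2 CCEEWwGg=4 CCEEWwgg=4 CCEEwwGg=2 CCEEwwgg=2 CCEeWWGg=4 CCEeWWgg=4 CCEeWwGg=8 CCEeWwgg=8 CCEewwGg=4 CCEewwgg=4 CCeeWWGg=2 CCeeWWgg=2 CCeeWwGg=4 CCeeWwgg=4 CCeewwGg=2 CCeewwgg=2 CcEEWWGg=4 CcEEWWgg=4 CcEEWwGg=8 CcEEWwgg=8 CcEEwwGg=4 CcEEwwgg=4 CcEeWWGg=8 CcEeWWgg=8 CcEeWwGg=16 CcEeWwgg=16 CcEewwGg=8 CcEewwgg=8 CceeWWGg=4 CceeWWgg=4 CceeWwGg=8 CceeWwgg=8 CceewwGg=4 Cceewwgg=4 ccEEWWGg=2 ccEEWWgg=2 ccEEWwGg=4 ccEEWwgg=4 ccEEwwGg=2 ccEEwwgg=2 ccEeWWGg=4 ccEeWWgg=4 ccEeWwGg=8 ccEeWwgg=8 ccEewwGg=4 ccEewwgg=4 cceeWWGg=2 cceeWWgg=2 cceeWwGg=4 cceeWwgg=4 cceewwGg=2 cceewwgg=2
cc E_ ww gg hits 6/256; gcd=2; 6÷2/256÷2 = 3/128

P(cc E_ ww gg) = 3/128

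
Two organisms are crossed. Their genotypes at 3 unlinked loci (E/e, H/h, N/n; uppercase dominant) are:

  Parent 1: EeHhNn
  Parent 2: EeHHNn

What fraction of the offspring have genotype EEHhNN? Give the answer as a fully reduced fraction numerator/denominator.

P(EEHhNN) = 1/32

EeHhNn gametes: EHN×1, EHn×1, EhN×1, Ehn×1, eHN×1, eHn×1, ehN×1, ehn×1
EeHHNn gametes: EHN×2, EHn×2, eHN×2, eHn×2
EeHhNn×EeHHNn grid (8·8=64): EEHHNN=2 EEHHNn=4 EEHHnn=2 EEHhNN=2 EEHhNn=4 EEHhnn=2 EeHHNN=4 EeHHNn=8 EeHHnn=4 EeHhNN=4 EeHhNn=8 EeHhnn=4 eeHHNN=2 eeHHNn=4 eeHHnn=2 eeHhNN=2 eeHhNn=4 eeHhnn=2
EEHhNN hits 2/64; gcd=2; 2÷2/64÷2 = 1/32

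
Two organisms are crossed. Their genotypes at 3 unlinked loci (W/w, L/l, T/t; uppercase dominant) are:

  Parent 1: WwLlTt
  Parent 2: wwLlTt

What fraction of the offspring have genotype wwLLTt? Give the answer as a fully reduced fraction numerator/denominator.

WwLlTt gametes: WLT×1, WLt×1, WlT×1, Wlt×1, wLT×1, wLt×1, wlT×1, wlt×1
wwLlTt gametes: wLT×2, wLt×2, wlT×2, wlt×2
WwLlTt×wwLlTt grid (8·8=64): WwLLTT=2 WwLLTt=4 WwLLtt=2 WwLlTT=4 WwLlTt=8 WwLltt=4 WwllTT=2 WwllTt=4 Wwlltt=2 wwLLTT=2 wwLLTt=4 wwLLtt=2 wwLlTT=4 wwLlTt=8 wwLltt=4 wwllTT=2 wwllTt=4 wwlltt=2
wwLLTt hits 4/64; gcd=4; 4÷4/64÷4 = 1/16

P(wwLLTt) = 1/16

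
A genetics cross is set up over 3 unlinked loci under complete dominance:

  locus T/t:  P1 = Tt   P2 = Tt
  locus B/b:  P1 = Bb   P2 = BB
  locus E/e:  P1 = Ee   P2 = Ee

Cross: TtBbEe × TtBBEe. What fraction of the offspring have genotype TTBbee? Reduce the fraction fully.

P(TTBbee) = 1/32

TtBbEe gametes: TBE×1, TBe×1, TbE×1, Tbe×1, tBE×1, tBe×1, tbE×1, tbe×1
TtBBEe gametes: TBE×2, TBe×2, tBE×2, tBe×2
TtBbEe×TtBBEe grid (8·8=64): TTBBEE=2 TTBBEe=4 TTBBee=2 TTBbEE=2 TTBbEe=4 TTBbee=2 TtBBEE=4 TtBBEe=8 TtBBee=4 TtBbEE=4 TtBbEe=8 TtBbee=4 ttBBEE=2 ttBBEe=4 ttBBee=2 ttBbEE=2 ttBbEe=4 ttBbee=2
TTBbee hits 2/64; gcd=2; 2÷2/64÷2 = 1/32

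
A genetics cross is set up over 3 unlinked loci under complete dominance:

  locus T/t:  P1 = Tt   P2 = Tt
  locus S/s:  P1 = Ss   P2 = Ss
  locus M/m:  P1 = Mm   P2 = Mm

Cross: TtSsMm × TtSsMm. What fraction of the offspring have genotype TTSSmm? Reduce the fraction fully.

P(TTSSmm) = 1/64

TtSsMm gametes: TSM×1, TSm×1, TsM×1, Tsm×1, tSM×1, tSm×1, tsM×1, tsm×1
TtSsMm gametes: TSM×1, TSm×1, TsM×1, Tsm×1, tSM×1, tSm×1, tsM×1, tsm×1
TtSsMm×TtSsMm grid (8·8=64): TTSSMM=1 TTSSMm=2 TTSSmm=1 TTSsMM=2 TTSsMm=4 TTSsmm=2 TTssMM=1 TTssMm=2 TTssmm=1 TtSSMM=2 TtSSMm=4 TtSSmm=2 TtSsMM=4 TtSsMm=8 TtSsmm=4 TtssMM=2 TtssMm=4 Ttssmm=2 ttSSMM=1 ttSSMm=2 ttSSmm=1 ttSsMM=2 ttSsMm=4 ttSsmm=2 ttssMM=1 ttssMm=2 ttssmm=1
TTSSmm hits 1/64; gcd=1; 1÷1/64÷1 = 1/64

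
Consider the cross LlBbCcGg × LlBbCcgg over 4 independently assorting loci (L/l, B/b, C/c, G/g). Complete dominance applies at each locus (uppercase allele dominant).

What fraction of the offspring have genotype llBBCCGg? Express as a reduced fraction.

LlBbCcGg gametes: LBCG×1, LBCg×1, LBcG×1, LBcg×1, LbCG×1, LbCg×1, LbcG×1, Lbcg×1, lBCG×1, lBCg×1, lBcG×1, lBcg×1, lbCG×1, lbCg×1, lbcG×1, lbcg×1
LlBbCcgg gametes: LBCg×2, LBcg×2, LbCg×2, Lbcg×2, lBCg×2, lBcg×2, lbCg×2, lbcg×2
LlBbCcGg×LlBbCcgg grid (16·16=256): LLBBCCGg=2 LLBBCCgg=2 LLBBCcGg=4 LLBBCcgg=4 LLBBccGg=2 LLBBccgg=2 LLBbCCGg=4 LLBbCCgg=4 LLBbCcGg=8 LLBbCcgg=8 LLBbccGg=4 LLBbccgg=4 LLbbCCGg=2 LLbbCCgg=2 LLbbCcGg=4 LLbbCcgg=4 LLbbccGg=2 LLbbccgg=2 LlBBCCGg=4 LlBBCCgg=4 LlBBCcGg=8 LlBBCcgg=8 LlBBccGg=4 LlBBccgg=4 LlBbCCGg=8 LlBbCCgg=8 LlBbCcGg=16 LlBbCcgg=16 LlBbccGg=8 LlBbccgg=8 LlbbCCGg=4 LlbbCCgg=4 LlbbCcGg=8 LlbbCcgg=8 LlbbccGg=4 Llbbccgg=4 llBBCCGg=2 llBBCCgg=2 llBBCcGg=4 llBBCcgg=4 llBBccGg=2 llBBccgg=2 llBbCCGg=4 llBbCCgg=4 llBbCcGg=8 llBbCcgg=8 llBbccGg=4 llBbccgg=4 llbbCCGg=2 llbbCCgg=2 llbbCcGg=4 llbbCcgg=4 llbbccGg=2 llbbccgg=2
llBBCCGg hits 2/256; gcd=2; 2÷2/256÷2 = 1/128

P(llBBCCGg) = 1/128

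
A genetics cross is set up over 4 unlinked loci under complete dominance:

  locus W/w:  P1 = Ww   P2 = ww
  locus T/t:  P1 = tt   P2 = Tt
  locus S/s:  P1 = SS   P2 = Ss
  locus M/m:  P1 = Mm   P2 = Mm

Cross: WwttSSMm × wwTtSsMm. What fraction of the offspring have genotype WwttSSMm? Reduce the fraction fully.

WwttSSMm gametes: WtSM×4, WtSm×4, wtSM×4, wtSm×4
wwTtSsMm gametes: wTSM×2, wTSm×2, wTsM×2, wTsm×2, wtSM×2, wtSm×2, wtsM×2, wtsm×2
WwttSSMm×wwTtSsMm grid (16·16=256): WwTtSSMM=8 WwTtSSMm=16 WwTtSSmm=8 WwTtSsMM=8 WwTtSsMm=16 WwTtSsmm=8 WwttSSMM=8 WwttSSMm=16 WwttSSmm=8 WwttSsMM=8 WwttSsMm=16 WwttSsmm=8 wwTtSSMM=8 wwTtSSMm=16 wwTtSSmm=8 wwTtSsMM=8 wwTtSsMm=16 wwTtSsmm=8 wwttSSMM=8 wwttSSMm=16 wwttSSmm=8 wwttSsMM=8 wwttSsMm=16 wwttSsmm=8
WwttSSMm hits 16/256; gcd=16; 16÷16/256÷16 = 1/16

P(WwttSSMm) = 1/16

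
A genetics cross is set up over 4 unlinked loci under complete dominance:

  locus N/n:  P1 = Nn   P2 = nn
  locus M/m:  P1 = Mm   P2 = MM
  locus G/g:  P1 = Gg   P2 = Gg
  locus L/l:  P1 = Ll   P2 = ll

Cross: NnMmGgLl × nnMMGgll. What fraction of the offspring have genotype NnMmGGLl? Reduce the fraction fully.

NnMmGgLl gametes: NMGL×1, NMGl×1, NMgL×1, NMgl×1, NmGL×1, NmGl×1, NmgL×1, Nmgl×1, nMGL×1, nMGl×1, nMgL×1, nMgl×1, nmGL×1, nmGl×1, nmgL×1, nmgl×1
nnMMGgll gametes: nMGl×8, nMgl×8
NnMmGgLl×nnMMGgll grid (16·16=256): NnMMGGLl=8 NnMMGGll=8 NnMMGgLl=16 NnMMGgll=16 NnMMggLl=8 NnMMggll=8 NnMmGGLl=8 NnMmGGll=8 NnMmGgLl=16 NnMmGgll=16 NnMmggLl=8 NnMmggll=8 nnMMGGLl=8 nnMMGGll=8 nnMMGgLl=16 nnMMGgll=16 nnMMggLl=8 nnMMggll=8 nnMmGGLl=8 nnMmGGll=8 nnMmGgLl=16 nnMmGgll=16 nnMmggLl=8 nnMmggll=8
NnMmGGLl hits 8/256; gcd=8; 8÷8/256÷8 = 1/32

P(NnMmGGLl) = 1/32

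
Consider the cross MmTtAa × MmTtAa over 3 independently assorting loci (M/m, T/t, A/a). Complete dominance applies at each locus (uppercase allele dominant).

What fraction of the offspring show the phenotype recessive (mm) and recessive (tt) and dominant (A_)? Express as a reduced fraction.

MmTtAa gametes: MTA×1, MTa×1, MtA×1, Mta×1, mTA×1, mTa×1, mtA×1, mta×1
MmTtAa gametes: MTA×1, MTa×1, MtA×1, Mta×1, mTA×1, mTa×1, mtA×1, mta×1
MmTtAa×MmTtAa grid (8·8=64): MMTTAA=1 MMTTAa=2 MMTTaa=1 MMTtAA=2 MMTtAa=4 MMTtaa=2 MMttAA=1 MMttAa=2 MMttaa=1 MmTTAA=2 MmTTAa=4 MmTTaa=2 MmTtAA=4 MmTtAa=8 MmTtaa=4 MmttAA=2 MmttAa=4 Mmttaa=2 mmTTAA=1 mmTTAa=2 mmTTaa=1 mmTtAA=2 mmTtAa=4 mmTtaa=2 mmttAA=1 mmttAa=2 mmttaa=1
mm tt A_ hits 3/64; gcd=1; 3÷1/64÷1 = 3/64

P(mm tt A_) = 3/64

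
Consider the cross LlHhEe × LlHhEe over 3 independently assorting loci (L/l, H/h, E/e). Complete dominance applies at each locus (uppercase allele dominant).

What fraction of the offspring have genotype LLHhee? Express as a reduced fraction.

P(LLHhee) = 1/32

LlHhEe gametes: LHE×1, LHe×1, LhE×1, Lhe×1, lHE×1, lHe×1, lhE×1, lhe×1
LlHhEe gametes: LHE×1, LHe×1, LhE×1, Lhe×1, lHE×1, lHe×1, lhE×1, lhe×1
LlHhEe×LlHhEe grid (8·8=64): LLHHEE=1 LLHHEe=2 LLHHee=1 LLHhEE=2 LLHhEe=4 LLHhee=2 LLhhEE=1 LLhhEe=2 LLhhee=1 LlHHEE=2 LlHHEe=4 LlHHee=2 LlHhEE=4 LlHhEe=8 LlHhee=4 LlhhEE=2 LlhhEe=4 Llhhee=2 llHHEE=1 llHHEe=2 llHHee=1 llHhEE=2 llHhEe=4 llHhee=2 llhhEE=1 llhhEe=2 llhhee=1
LLHhee hits 2/64; gcd=2; 2÷2/64÷2 = 1/32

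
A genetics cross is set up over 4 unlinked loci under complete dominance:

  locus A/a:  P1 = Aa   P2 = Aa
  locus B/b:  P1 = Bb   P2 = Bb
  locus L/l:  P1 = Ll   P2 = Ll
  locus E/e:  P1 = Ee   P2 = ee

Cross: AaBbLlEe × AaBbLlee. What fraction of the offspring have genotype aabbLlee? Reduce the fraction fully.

AaBbLlEe gametes: ABLE×1, ABLe×1, ABlE×1, ABle×1, AbLE×1, AbLe×1, AblE×1, Able×1, aBLE×1, aBLe×1, aBlE×1, aBle×1, abLE×1, abLe×1, ablE×1, able×1
AaBbLlee gametes: ABLe×2, ABle×2, AbLe×2, Able×2, aBLe×2, aBle×2, abLe×2, able×2
AaBbLlEe×AaBbLlee grid (16·16=256): AABBLLEe=2 AABBLLee=2 AABBLlEe=4 AABBLlee=4 AABBllEe=2 AABBllee=2 AABbLLEe=4 AABbLLee=4 AABbLlEe=8 AABbLlee=8 AABbllEe=4 AABbllee=4 AAbbLLEe=2 AAbbLLee=2 AAbbLlEe=4 AAbbLlee=4 AAbbllEe=2 AAbbllee=2 AaBBLLEe=4 AaBBLLee=4 AaBBLlEe=8 AaBBLlee=8 AaBBllEe=4 AaBBllee=4 AaBbLLEe=8 AaBbLLee=8 AaBbLlEe=16 AaBbLlee=16 AaBbllEe=8 AaBbllee=8 AabbLLEe=4 AabbLLee=4 AabbLlEe=8 AabbLlee=8 AabbllEe=4 Aabbllee=4 aaBBLLEe=2 aaBBLLee=2 aaBBLlEe=4 aaBBLlee=4 aaBBllEe=2 aaBBllee=2 aaBbLLEe=4 aaBbLLee=4 aaBbLlEe=8 aaBbLlee=8 aaBbllEe=4 aaBbllee=4 aabbLLEe=2 aabbLLee=2 aabbLlEe=4 aabbLlee=4 aabbllEe=2 aabbllee=2
aabbLlee hits 4/256; gcd=4; 4÷4/256÷4 = 1/64

P(aabbLlee) = 1/64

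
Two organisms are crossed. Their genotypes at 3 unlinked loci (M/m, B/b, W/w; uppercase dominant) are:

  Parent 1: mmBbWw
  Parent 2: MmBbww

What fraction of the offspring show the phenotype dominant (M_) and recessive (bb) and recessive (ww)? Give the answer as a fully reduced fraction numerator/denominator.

P(M_ bb ww) = 1/16

mmBbWw gametes: mBW×2, mBw×2, mbW×2, mbw×2
MmBbww gametes: MBw×2, Mbw×2, mBw×2, mbw×2
mmBbWw×MmBbww grid (8·8=64): MmBBWw=4 MmBBww=4 MmBbWw=8 MmBbww=8 MmbbWw=4 Mmbbww=4 mmBBWw=4 mmBBww=4 mmBbWw=8 mmBbww=8 mmbbWw=4 mmbbww=4
M_ bb ww hits 4/64; gcd=4; 4÷4/64÷4 = 1/16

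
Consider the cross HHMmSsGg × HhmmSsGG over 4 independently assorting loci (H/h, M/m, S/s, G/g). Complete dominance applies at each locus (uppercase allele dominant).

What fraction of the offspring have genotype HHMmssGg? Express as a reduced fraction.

P(HHMmssGg) = 1/32

HHMmSsGg gametes: HMSG×2, HMSg×2, HMsG×2, HMsg×2, HmSG×2, HmSg×2, HmsG×2, Hmsg×2
HhmmSsGG gametes: HmSG×4, HmsG×4, hmSG×4, hmsG×4
HHMmSsGg×HhmmSsGG grid (16·16=256): HHMmSSGG=8 HHMmSSGg=8 HHMmSsGG=16 HHMmSsGg=16 HHMmssGG=8 HHMmssGg=8 HHmmSSGG=8 HHmmSSGg=8 HHmmSsGG=16 HHmmSsGg=16 HHmmssGG=8 HHmmssGg=8 HhMmSSGG=8 HhMmSSGg=8 HhMmSsGG=16 HhMmSsGg=16 HhMmssGG=8 HhMmssGg=8 HhmmSSGG=8 HhmmSSGg=8 HhmmSsGG=16 HhmmSsGg=16 HhmmssGG=8 HhmmssGg=8
HHMmssGg hits 8/256; gcd=8; 8÷8/256÷8 = 1/32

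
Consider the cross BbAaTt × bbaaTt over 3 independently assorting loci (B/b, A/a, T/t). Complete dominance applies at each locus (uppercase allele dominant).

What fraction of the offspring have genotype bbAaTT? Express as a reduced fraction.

P(bbAaTT) = 1/16

BbAaTt gametes: BAT×1, BAt×1, BaT×1, Bat×1, bAT×1, bAt×1, baT×1, bat×1
bbaaTt gametes: baT×4, bat×4
BbAaTt×bbaaTt grid (8·8=64): BbAaTT=4 BbAaTt=8 BbAatt=4 BbaaTT=4 BbaaTt=8 Bbaatt=4 bbAaTT=4 bbAaTt=8 bbAatt=4 bbaaTT=4 bbaaTt=8 bbaatt=4
bbAaTT hits 4/64; gcd=4; 4÷4/64÷4 = 1/16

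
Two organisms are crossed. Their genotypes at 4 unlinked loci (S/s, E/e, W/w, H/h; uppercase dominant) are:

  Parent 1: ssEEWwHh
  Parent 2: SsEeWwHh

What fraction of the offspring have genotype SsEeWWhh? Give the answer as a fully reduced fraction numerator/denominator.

P(SsEeWWhh) = 1/64

ssEEWwHh gametes: sEWH×4, sEWh×4, sEwH×4, sEwh×4
SsEeWwHh gametes: SEWH×1, SEWh×1, SEwH×1, SEwh×1, SeWH×1, SeWh×1, SewH×1, Sewh×1, sEWH×1, sEWh×1, sEwH×1, sEwh×1, seWH×1, seWh×1, sewH×1, sewh×1
ssEEWwHh×SsEeWwHh grid (16·16=256): SsEEWWHH=4 SsEEWWHh=8 SsEEWWhh=4 SsEEWwHH=8 SsEEWwHh=16 SsEEWwhh=8 SsEEwwHH=4 SsEEwwHh=8 SsEEwwhh=4 SsEeWWHH=4 SsEeWWHh=8 SsEeWWhh=4 SsEeWwHH=8 SsEeWwHh=16 SsEeWwhh=8 SsEewwHH=4 SsEewwHh=8 SsEewwhh=4 ssEEWWHH=4 ssEEWWHh=8 ssEEWWhh=4 ssEEWwHH=8 ssEEWwHh=16 ssEEWwhh=8 ssEEwwHH=4 ssEEwwHh=8 ssEEwwhh=4 ssEeWWHH=4 ssEeWWHh=8 ssEeWWhh=4 ssEeWwHH=8 ssEeWwHh=16 ssEeWwhh=8 ssEewwHH=4 ssEewwHh=8 ssEewwhh=4
SsEeWWhh hits 4/256; gcd=4; 4÷4/256÷4 = 1/64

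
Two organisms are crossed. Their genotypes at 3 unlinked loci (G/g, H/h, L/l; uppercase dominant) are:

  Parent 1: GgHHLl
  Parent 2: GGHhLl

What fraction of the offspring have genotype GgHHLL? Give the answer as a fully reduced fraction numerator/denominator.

GgHHLl gametes: GHL×2, GHl×2, gHL×2, gHl×2
GGHhLl gametes: GHL×2, GHl×2, GhL×2, Ghl×2
GgHHLl×GGHhLl grid (8·8=64): GGHHLL=4 GGHHLl=8 GGHHll=4 GGHhLL=4 GGHhLl=8 GGHhll=4 GgHHLL=4 GgHHLl=8 GgHHll=4 GgHhLL=4 GgHhLl=8 GgHhll=4
GgHHLL hits 4/64; gcd=4; 4÷4/64÷4 = 1/16

P(GgHHLL) = 1/16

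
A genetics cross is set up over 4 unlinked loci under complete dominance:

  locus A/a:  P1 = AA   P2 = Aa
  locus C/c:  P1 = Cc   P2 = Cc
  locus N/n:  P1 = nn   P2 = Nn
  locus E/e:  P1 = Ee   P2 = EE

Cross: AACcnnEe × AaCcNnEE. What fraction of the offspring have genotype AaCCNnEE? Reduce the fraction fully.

P(AaCCNnEE) = 1/32

AACcnnEe gametes: ACnE×4, ACne×4, AcnE×4, Acne×4
AaCcNnEE gametes: ACNE×2, ACnE×2, AcNE×2, AcnE×2, aCNE×2, aCnE×2, acNE×2, acnE×2
AACcnnEe×AaCcNnEE grid (16·16=256): AACCNnEE=8 AACCNnEe=8 AACCnnEE=8 AACCnnEe=8 AACcNnEE=16 AACcNnEe=16 AACcnnEE=16 AACcnnEe=16 AAccNnEE=8 AAccNnEe=8 AAccnnEE=8 AAccnnEe=8 AaCCNnEE=8 AaCCNnEe=8 AaCCnnEE=8 AaCCnnEe=8 AaCcNnEE=16 AaCcNnEe=16 AaCcnnEE=16 AaCcnnEe=16 AaccNnEE=8 AaccNnEe=8 AaccnnEE=8 AaccnnEe=8
AaCCNnEE hits 8/256; gcd=8; 8÷8/256÷8 = 1/32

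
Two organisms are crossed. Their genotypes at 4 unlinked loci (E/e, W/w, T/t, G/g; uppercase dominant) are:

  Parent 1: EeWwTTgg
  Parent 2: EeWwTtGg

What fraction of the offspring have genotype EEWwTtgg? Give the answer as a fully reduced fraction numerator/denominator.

EeWwTTgg gametes: EWTg×4, EwTg×4, eWTg×4, ewTg×4
EeWwTtGg gametes: EWTG×1, EWTg×1, EWtG×1, EWtg×1, EwTG×1, EwTg×1, EwtG×1, Ewtg×1, eWTG×1, eWTg×1, eWtG×1, eWtg×1, ewTG×1, ewTg×1, ewtG×1, ewtg×1
EeWwTTgg×EeWwTtGg grid (16·16=256): EEWWTTGg=4 EEWWTTgg=4 EEWWTtGg=4 EEWWTtgg=4 EEWwTTGg=8 EEWwTTgg=8 EEWwTtGg=8 EEWwTtgg=8 EEwwTTGg=4 EEwwTTgg=4 EEwwTtGg=4 EEwwTtgg=4 EeWWTTGg=8 EeWWTTgg=8 EeWWTtGg=8 EeWWTtgg=8 EeWwTTGg=16 EeWwTTgg=16 EeWwTtGg=16 EeWwTtgg=16 EewwTTGg=8 EewwTTgg=8 EewwTtGg=8 EewwTtgg=8 eeWWTTGg=4 eeWWTTgg=4 eeWWTtGg=4 eeWWTtgg=4 eeWwTTGg=8 eeWwTTgg=8 eeWwTtGg=8 eeWwTtgg=8 eewwTTGg=4 eewwTTgg=4 eewwTtGg=4 eewwTtgg=4
EEWwTtgg hits 8/256; gcd=8; 8÷8/256÷8 = 1/32

P(EEWwTtgg) = 1/32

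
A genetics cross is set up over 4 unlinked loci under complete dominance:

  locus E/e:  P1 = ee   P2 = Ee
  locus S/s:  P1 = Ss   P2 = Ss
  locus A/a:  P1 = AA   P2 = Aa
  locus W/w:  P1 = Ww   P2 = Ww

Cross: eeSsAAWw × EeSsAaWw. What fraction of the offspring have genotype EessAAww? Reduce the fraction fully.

eeSsAAWw gametes: eSAW×4, eSAw×4, esAW×4, esAw×4
EeSsAaWw gametes: ESAW×1, ESAw×1, ESaW×1, ESaw×1, EsAW×1, EsAw×1, EsaW×1, Esaw×1, eSAW×1, eSAw×1, eSaW×1, eSaw×1, esAW×1, esAw×1, esaW×1, esaw×1
eeSsAAWw×EeSsAaWw grid (16·16=256): EeSSAAWW=4 EeSSAAWw=8 EeSSAAww=4 EeSSAaWW=4 EeSSAaWw=8 EeSSAaww=4 EeSsAAWW=8 EeSsAAWw=16 EeSsAAww=8 EeSsAaWW=8 EeSsAaWw=16 EeSsAaww=8 EessAAWW=4 EessAAWw=8 EessAAww=4 EessAaWW=4 EessAaWw=8 EessAaww=4 eeSSAAWW=4 eeSSAAWw=8 eeSSAAww=4 eeSSAaWW=4 eeSSAaWw=8 eeSSAaww=4 eeSsAAWW=8 eeSsAAWw=16 eeSsAAww=8 eeSsAaWW=8 eeSsAaWw=16 eeSsAaww=8 eessAAWW=4 eessAAWw=8 eessAAww=4 eessAaWW=4 eessAaWw=8 eessAaww=4
EessAAww hits 4/256; gcd=4; 4÷4/256÷4 = 1/64

P(EessAAww) = 1/64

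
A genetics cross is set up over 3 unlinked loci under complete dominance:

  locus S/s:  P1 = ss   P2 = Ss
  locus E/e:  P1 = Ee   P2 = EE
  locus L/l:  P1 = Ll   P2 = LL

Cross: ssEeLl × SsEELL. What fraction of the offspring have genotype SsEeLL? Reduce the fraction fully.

ssEeLl gametes: sEL×2, sEl×2, seL×2, sel×2
SsEELL gametes: SEL×4, sEL×4
ssEeLl×SsEELL grid (8·8=64): SsEELL=8 SsEELl=8 SsEeLL=8 SsEeLl=8 ssEELL=8 ssEELl=8 ssEeLL=8 ssEeLl=8
SsEeLL hits 8/64; gcd=8; 8÷8/64÷8 = 1/8

P(SsEeLL) = 1/8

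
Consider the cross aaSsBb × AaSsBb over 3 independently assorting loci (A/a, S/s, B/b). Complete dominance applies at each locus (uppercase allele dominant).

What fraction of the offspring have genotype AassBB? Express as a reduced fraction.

aaSsBb gametes: aSB×2, aSb×2, asB×2, asb×2
AaSsBb gametes: ASB×1, ASb×1, AsB×1, Asb×1, aSB×1, aSb×1, asB×1, asb×1
aaSsBb×AaSsBb grid (8·8=64): AaSSBB=2 AaSSBb=4 AaSSbb=2 AaSsBB=4 AaSsBb=8 AaSsbb=4 AassBB=2 AassBb=4 Aassbb=2 aaSSBB=2 aaSSBb=4 aaSSbb=2 aaSsBB=4 aaSsBb=8 aaSsbb=4 aassBB=2 aassBb=4 aassbb=2
AassBB hits 2/64; gcd=2; 2÷2/64÷2 = 1/32

P(AassBB) = 1/32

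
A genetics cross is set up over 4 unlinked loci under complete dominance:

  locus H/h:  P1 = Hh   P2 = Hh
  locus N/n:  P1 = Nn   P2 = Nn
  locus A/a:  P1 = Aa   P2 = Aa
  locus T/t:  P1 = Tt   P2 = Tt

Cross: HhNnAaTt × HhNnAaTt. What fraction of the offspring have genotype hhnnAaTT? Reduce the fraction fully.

P(hhnnAaTT) = 1/128

HhNnAaTt gametes: HNAT×1, HNAt×1, HNaT×1, HNat×1, HnAT×1, HnAt×1, HnaT×1, Hnat×1, hNAT×1, hNAt×1, hNaT×1, hNat×1, hnAT×1, hnAt×1, hnaT×1, hnat×1
HhNnAaTt gametes: HNAT×1, HNAt×1, HNaT×1, HNat×1, HnAT×1, HnAt×1, HnaT×1, Hnat×1, hNAT×1, hNAt×1, hNaT×1, hNat×1, hnAT×1, hnAt×1, hnaT×1, hnat×1
HhNnAaTt×HhNnAaTt grid (16·16=256): HHNNAATT=1 HHNNAATt=2 HHNNAAtt=1 HHNNAaTT=2 HHNNAaTt=4 HHNNAatt=2 HHNNaaTT=1 HHNNaaTt=2 HHNNaatt=1 HHNnAATT=2 HHNnAATt=4 HHNnAAtt=2 HHNnAaTT=4 HHNnAaTt=8 HHNnAatt=4 HHNnaaTT=2 HHNnaaTt=4 HHNnaatt=2 HHnnAATT=1 HHnnAATt=2 HHnnAAtt=1 HHnnAaTT=2 HHnnAaTt=4 HHnnAatt=2 HHnnaaTT=1 HHnnaaTt=2 HHnnaatt=1 HhNNAATT=2 HhNNAATt=4 HhNNAAtt=2 HhNNAaTT=4 HhNNAaTt=8 HhNNAatt=4 HhNNaaTT=2 HhNNaaTt=4 HhNNaatt=2 HhNnAATT=4 HhNnAATt=8 HhNnAAtt=4 HhNnAaTT=8 HhNnAaTt=16 HhNnAatt=8 HhNnaaTT=4 HhNnaaTt=8 HhNnaatt=4 HhnnAATT=2 HhnnAATt=4 HhnnAAtt=2 HhnnAaTT=4 HhnnAaTt=8 HhnnAatt=4 HhnnaaTT=2 HhnnaaTt=4 Hhnnaatt=2 hhNNAATT=1 hhNNAATt=2 hhNNAAtt=1 hhNNAaTT=2 hhNNAaTt=4 hhNNAatt=2 hhNNaaTT=1 hhNNaaTt=2 hhNNaatt=1 hhNnAATT=2 hhNnAATt=4 hhNnAAtt=2 hhNnAaTT=4 hhNnAaTt=8 hhNnAatt=4 hhNnaaTT=2 hhNnaaTt=4 hhNnaatt=2 hhnnAATT=1 hhnnAATt=2 hhnnAAtt=1 hhnnAaTT=2 hhnnAaTt=4 hhnnAatt=2 hhnnaaTT=1 hhnnaaTt=2 hhnnaatt=1
hhnnAaTT hits 2/256; gcd=2; 2÷2/256÷2 = 1/128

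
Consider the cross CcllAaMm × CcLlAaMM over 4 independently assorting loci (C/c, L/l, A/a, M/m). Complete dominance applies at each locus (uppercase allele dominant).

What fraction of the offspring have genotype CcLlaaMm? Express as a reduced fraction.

P(CcLlaaMm) = 1/32

CcllAaMm gametes: ClAM×2, ClAm×2, ClaM×2, Clam×2, clAM×2, clAm×2, claM×2, clam×2
CcLlAaMM gametes: CLAM×2, CLaM×2, ClAM×2, ClaM×2, cLAM×2, cLaM×2, clAM×2, claM×2
CcllAaMm×CcLlAaMM grid (16·16=256): CCLlAAMM=4 CCLlAAMm=4 CCLlAaMM=8 CCLlAaMm=8 CCLlaaMM=4 CCLlaaMm=4 CCllAAMM=4 CCllAAMm=4 CCllAaMM=8 CCllAaMm=8 CCllaaMM=4 CCllaaMm=4 CcLlAAMM=8 CcLlAAMm=8 CcLlAaMM=16 CcLlAaMm=16 CcLlaaMM=8 CcLlaaMm=8 CcllAAMM=8 CcllAAMm=8 CcllAaMM=16 CcllAaMm=16 CcllaaMM=8 CcllaaMm=8 ccLlAAMM=4 ccLlAAMm=4 ccLlAaMM=8 ccLlAaMm=8 ccLlaaMM=4 ccLlaaMm=4 ccllAAMM=4 ccllAAMm=4 ccllAaMM=8 ccllAaMm=8 ccllaaMM=4 ccllaaMm=4
CcLlaaMm hits 8/256; gcd=8; 8÷8/256÷8 = 1/32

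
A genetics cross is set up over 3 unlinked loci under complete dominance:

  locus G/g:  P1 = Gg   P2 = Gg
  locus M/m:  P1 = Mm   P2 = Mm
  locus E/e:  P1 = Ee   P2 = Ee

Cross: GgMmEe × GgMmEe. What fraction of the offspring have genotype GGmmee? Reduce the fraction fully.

GgMmEe gametes: GME×1, GMe×1, GmE×1, Gme×1, gME×1, gMe×1, gmE×1, gme×1
GgMmEe gametes: GME×1, GMe×1, GmE×1, Gme×1, gME×1, gMe×1, gmE×1, gme×1
GgMmEe×GgMmEe grid (8·8=64): GGMMEE=1 GGMMEe=2 GGMMee=1 GGMmEE=2 GGMmEe=4 GGMmee=2 GGmmEE=1 GGmmEe=2 GGmmee=1 GgMMEE=2 GgMMEe=4 GgMMee=2 GgMmEE=4 GgMmEe=8 GgMmee=4 GgmmEE=2 GgmmEe=4 Ggmmee=2 ggMMEE=1 ggMMEe=2 ggMMee=1 ggMmEE=2 ggMmEe=4 ggMmee=2 ggmmEE=1 ggmmEe=2 ggmmee=1
GGmmee hits 1/64; gcd=1; 1÷1/64÷1 = 1/64

P(GGmmee) = 1/64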